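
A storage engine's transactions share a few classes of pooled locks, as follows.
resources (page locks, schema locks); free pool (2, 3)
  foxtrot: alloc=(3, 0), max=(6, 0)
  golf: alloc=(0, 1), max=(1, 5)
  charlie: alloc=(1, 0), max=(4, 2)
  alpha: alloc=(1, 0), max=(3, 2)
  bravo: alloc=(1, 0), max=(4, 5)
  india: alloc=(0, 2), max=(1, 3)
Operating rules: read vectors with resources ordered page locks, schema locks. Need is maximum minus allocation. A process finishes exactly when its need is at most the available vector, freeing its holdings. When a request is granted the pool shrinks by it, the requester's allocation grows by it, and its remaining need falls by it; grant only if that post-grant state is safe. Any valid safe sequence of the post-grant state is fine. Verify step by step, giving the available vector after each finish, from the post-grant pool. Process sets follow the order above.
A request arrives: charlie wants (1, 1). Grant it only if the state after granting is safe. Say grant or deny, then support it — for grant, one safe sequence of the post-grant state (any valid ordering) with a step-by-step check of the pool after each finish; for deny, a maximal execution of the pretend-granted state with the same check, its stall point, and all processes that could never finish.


DENY — the pretend-granted state is unsafe.
Key observation: once india, golf finish, the pool peaks at (1, 5) — and every remaining process still needs more page locks than that.
Pretend the grant happened; the run india, golf goes as far as possible. Verifying each step:
  pool = (1, 2)
  india: need (1, 1) fits (1, 2); releases (0, 2), pool now (1, 4)
  golf: need (1, 4) fits (1, 4); releases (0, 1), pool now (1, 5)
  foxtrot cannot run: need (3, 0) vs free (1, 5) (insufficient page locks)
  charlie cannot run: need (2, 1) vs free (1, 5) (insufficient page locks)
  alpha cannot run: need (2, 2) vs free (1, 5) (insufficient page locks)
  bravo cannot run: need (3, 5) vs free (1, 5) (insufficient page locks)
Post-grant, the permanently blocked set is foxtrot, charlie, alpha and bravo.


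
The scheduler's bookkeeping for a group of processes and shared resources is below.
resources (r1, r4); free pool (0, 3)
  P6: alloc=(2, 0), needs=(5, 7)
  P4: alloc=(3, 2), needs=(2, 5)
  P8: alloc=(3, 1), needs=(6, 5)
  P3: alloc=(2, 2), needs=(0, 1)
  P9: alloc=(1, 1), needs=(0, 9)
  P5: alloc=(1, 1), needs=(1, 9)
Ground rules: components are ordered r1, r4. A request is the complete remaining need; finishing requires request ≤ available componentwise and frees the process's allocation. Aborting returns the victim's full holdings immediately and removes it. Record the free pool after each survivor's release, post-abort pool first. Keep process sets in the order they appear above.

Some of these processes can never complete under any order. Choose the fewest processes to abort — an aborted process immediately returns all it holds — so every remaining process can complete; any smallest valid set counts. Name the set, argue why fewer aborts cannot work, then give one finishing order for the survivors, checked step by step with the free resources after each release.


Minimum abort set: P9.
Key observation: before aborting P9, P5 was permanently blocked — no order could ever run it; afterwards it completes at step 5.
Minimality: the empty abort set fails — the state is deadlocked as it stands.
The survivors complete as P3, P4, P6, P8, P5. Check, step by step (starting from the post-abort pool):
  pool = (1, 4)
  P3: need (0, 1) fits (1, 4); releases (2, 2), pool now (3, 6)
  P4: need (2, 5) fits (3, 6); releases (3, 2), pool now (6, 8)
  P6: need (5, 7) fits (6, 8); releases (2, 0), pool now (8, 8)
  P8: need (6, 5) fits (8, 8); releases (3, 1), pool now (11, 9)
  P5: need (1, 9) fits (11, 9); releases (1, 1), pool now (12, 10)


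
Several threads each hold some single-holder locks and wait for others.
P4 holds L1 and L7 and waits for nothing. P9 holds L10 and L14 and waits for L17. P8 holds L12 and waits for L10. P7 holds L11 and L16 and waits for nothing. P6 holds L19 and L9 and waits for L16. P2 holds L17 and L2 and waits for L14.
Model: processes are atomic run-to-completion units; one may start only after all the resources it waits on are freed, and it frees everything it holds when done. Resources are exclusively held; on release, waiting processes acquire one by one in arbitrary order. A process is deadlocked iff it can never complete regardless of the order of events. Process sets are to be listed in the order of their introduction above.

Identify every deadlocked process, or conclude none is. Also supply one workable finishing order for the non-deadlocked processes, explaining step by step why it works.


Deadlocked set: P9, P8 and P2.
Key observation: P9 -> P2 -> P9 is a circular wait — nothing in it can go first; P8 waits into the deadlock from upstream.
One completion order for the rest: P7, P6, P4.
Check, step by step:
  P7: no waits; runs immediately, freeing L11 and L16
  P6 waits on L16 — all released -> runs and releases L19 and L9
  P4: no waits; runs immediately, freeing L1 and L7


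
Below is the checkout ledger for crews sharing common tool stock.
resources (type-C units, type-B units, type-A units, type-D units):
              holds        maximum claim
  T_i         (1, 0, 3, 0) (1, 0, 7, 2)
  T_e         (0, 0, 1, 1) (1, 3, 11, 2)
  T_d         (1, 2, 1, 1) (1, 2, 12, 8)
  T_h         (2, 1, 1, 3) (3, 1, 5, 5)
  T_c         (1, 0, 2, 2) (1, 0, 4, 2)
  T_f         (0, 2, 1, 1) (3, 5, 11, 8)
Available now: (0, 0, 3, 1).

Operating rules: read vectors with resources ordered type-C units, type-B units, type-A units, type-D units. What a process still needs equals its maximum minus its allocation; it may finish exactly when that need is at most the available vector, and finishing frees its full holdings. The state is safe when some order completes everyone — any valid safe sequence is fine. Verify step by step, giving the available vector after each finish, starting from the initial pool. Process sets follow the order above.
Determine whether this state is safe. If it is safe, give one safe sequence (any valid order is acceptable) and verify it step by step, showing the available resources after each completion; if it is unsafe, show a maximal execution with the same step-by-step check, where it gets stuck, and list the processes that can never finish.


UNSAFE — no complete ordering exists.
Key observation: the pool after T_c, T_h, T_i is (4, 1, 9, 6); every surviving request exceeds it in type-A units, so progress ends there.
Going as far as possible: T_c, T_h, T_i; after that, nothing fits. Check, step by step:
  pool = (0, 0, 3, 1)
  T_c: need (0, 0, 2, 0) fits (0, 0, 3, 1); releases (1, 0, 2, 2), pool now (1, 0, 5, 3)
  T_h: need (1, 0, 4, 2) fits (1, 0, 5, 3); releases (2, 1, 1, 3), pool now (3, 1, 6, 6)
  T_i: need (0, 0, 4, 2) fits (3, 1, 6, 6); releases (1, 0, 3, 0), pool now (4, 1, 9, 6)
  T_e cannot run: need (1, 3, 10, 1) vs free (4, 1, 9, 6) (insufficient type-B units and type-A units)
  T_d cannot run: need (0, 0, 11, 7) vs free (4, 1, 9, 6) (insufficient type-A units and type-D units)
  T_f cannot run: need (3, 3, 10, 7) vs free (4, 1, 9, 6) (insufficient type-B units, type-A units and type-D units)
Never able to finish: T_e, T_d and T_f.


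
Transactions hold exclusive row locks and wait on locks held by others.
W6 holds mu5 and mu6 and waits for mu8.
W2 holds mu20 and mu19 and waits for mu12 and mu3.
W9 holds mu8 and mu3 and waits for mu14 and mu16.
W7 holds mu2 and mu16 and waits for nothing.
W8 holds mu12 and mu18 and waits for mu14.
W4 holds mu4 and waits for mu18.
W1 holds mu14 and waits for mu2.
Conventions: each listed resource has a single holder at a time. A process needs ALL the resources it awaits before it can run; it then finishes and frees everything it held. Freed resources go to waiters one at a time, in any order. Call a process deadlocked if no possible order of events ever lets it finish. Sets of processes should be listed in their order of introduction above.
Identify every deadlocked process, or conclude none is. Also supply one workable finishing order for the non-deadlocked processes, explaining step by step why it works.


The deadlocked set is empty.
Key observation: all waits point, directly or indirectly, at processes that can finish, so nothing is permanently blocked.
One completion order for the rest: W7, W1, W8, W9, W2, W4, W6.
Check, step by step:
  W7: no waits; runs immediately, freeing mu2 and mu16
  W1: everything it awaited (mu2) is free; runs, freeing mu14
  W8: everything it awaited (mu14) is free; runs, freeing mu12 and mu18
  W9: everything it awaited (mu14 and mu16) is free; runs, freeing mu8 and mu3
  W2: everything it awaited (mu12 and mu3) is free; runs, freeing mu20 and mu19
  W4: everything it awaited (mu18) is free; runs, freeing mu4
  W6: everything it awaited (mu8) is free; runs, freeing mu5 and mu6


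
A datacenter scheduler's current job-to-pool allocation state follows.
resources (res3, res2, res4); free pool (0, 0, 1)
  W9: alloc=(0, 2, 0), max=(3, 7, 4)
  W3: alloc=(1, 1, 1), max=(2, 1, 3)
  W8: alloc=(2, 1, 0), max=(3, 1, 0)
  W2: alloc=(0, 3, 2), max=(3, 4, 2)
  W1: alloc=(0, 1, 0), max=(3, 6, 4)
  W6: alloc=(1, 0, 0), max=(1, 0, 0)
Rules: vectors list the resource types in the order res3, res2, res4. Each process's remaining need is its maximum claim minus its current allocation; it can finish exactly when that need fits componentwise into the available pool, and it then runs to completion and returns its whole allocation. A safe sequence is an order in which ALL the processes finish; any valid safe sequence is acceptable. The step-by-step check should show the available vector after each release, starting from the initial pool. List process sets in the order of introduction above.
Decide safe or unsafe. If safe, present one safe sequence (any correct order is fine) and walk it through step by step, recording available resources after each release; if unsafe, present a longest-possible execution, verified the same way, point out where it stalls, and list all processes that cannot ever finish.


SAFE, for example via the order W6, W8, W2, W3, W9, W1.
Key observation: the order's first zero-slack moment is W8 ((1, 0, 0) needed, (1, 0, 1) free — a requested resource with nothing to spare).
Step-by-step check:
  pool = (0, 0, 1)
  run W6 (needs (0, 0, 0), free (0, 0, 1)); after release of (1, 0, 0) the pool is (1, 0, 1)
  run W8 (needs (1, 0, 0), free (1, 0, 1)); after release of (2, 1, 0) the pool is (3, 1, 1)
  run W2 (needs (3, 1, 0), free (3, 1, 1)); after release of (0, 3, 2) the pool is (3, 4, 3)
  run W3 (needs (1, 0, 2), free (3, 4, 3)); after release of (1, 1, 1) the pool is (4, 5, 4)
  run W9 (needs (3, 5, 4), free (4, 5, 4)); after release of (0, 2, 0) the pool is (4, 7, 4)
  run W1 (needs (3, 5, 4), free (4, 7, 4)); after release of (0, 1, 0) the pool is (4, 8, 4)


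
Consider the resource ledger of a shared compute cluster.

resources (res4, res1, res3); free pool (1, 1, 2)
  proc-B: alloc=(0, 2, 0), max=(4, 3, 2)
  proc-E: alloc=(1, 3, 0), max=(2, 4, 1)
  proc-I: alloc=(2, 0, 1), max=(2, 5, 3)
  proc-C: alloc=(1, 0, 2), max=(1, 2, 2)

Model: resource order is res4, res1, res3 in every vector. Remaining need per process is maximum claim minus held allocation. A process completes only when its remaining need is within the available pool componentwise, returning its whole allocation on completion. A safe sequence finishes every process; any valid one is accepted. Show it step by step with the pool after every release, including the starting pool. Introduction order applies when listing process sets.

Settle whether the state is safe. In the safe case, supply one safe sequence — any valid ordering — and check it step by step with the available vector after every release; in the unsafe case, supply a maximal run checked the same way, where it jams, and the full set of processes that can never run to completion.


The state is UNSAFE.
Key observation: after proc-E, proc-C the pool peaks at (3, 4, 4), and each blocked process is short somewhere: proc-B on res4; proc-I on res1.
Going as far as possible: proc-E, proc-C; after that, nothing fits. Step-by-step check:
  pool = (1, 1, 2)
  proc-E: need (1, 1, 1) fits (1, 1, 2); releases (1, 3, 0), pool now (2, 4, 2)
  proc-C: need (0, 2, 0) fits (2, 4, 2); releases (1, 0, 2), pool now (3, 4, 4)
  proc-B cannot run: need (4, 1, 2) vs free (3, 4, 4) (insufficient res4)
  proc-I cannot run: need (0, 5, 2) vs free (3, 4, 4) (insufficient res1)
Never able to finish: proc-B and proc-I.


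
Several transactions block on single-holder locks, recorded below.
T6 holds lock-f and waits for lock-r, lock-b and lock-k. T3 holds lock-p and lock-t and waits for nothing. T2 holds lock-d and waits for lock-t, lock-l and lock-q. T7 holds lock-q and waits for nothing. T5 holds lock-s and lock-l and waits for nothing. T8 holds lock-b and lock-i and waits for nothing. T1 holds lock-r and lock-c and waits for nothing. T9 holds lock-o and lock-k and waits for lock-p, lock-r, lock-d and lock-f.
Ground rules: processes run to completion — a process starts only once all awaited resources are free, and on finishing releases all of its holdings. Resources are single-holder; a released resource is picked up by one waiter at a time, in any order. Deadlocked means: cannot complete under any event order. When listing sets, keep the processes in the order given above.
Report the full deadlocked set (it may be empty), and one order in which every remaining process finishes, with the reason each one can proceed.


Deadlocked set: T6 and T9.
Key observation: the knot is the closed ring of waits T6 -> T9 -> T6; no other process is dragged down with it.
The rest can finish in the order T8, T7, T3, T5, T2, T1.
Walking it through:
  run T8 (it waits on nothing); releases lock-b and lock-i
  run T7 (it waits on nothing); releases lock-q
  run T3 (it waits on nothing); releases lock-p and lock-t
  run T5 (it waits on nothing); releases lock-s and lock-l
  run T2 (all its waits — lock-t, lock-l and lock-q — are resolved); releases lock-d
  run T1 (it waits on nothing); releases lock-r and lock-c


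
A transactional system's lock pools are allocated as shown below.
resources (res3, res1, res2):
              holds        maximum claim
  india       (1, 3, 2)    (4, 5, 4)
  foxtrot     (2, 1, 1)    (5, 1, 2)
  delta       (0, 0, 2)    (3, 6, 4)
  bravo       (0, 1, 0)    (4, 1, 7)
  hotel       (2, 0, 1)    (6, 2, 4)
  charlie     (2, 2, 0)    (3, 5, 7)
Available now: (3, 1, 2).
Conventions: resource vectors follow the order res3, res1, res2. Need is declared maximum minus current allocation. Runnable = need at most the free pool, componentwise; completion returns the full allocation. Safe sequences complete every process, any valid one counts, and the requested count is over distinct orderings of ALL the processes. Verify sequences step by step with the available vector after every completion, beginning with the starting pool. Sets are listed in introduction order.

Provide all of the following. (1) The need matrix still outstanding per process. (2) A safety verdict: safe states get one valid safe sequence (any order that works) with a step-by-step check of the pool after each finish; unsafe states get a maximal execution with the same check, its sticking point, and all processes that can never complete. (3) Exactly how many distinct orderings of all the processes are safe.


(1) Remaining need (order res3, res1, res2):
  india: (3, 2, 2)
  foxtrot: (3, 0, 1)
  delta: (3, 6, 2)
  bravo: (4, 0, 7)
  hotel: (4, 2, 3)
  charlie: (1, 3, 7)
(2) UNSAFE.
Key observation: after foxtrot, india, hotel the pool peaks at (8, 5, 6), and each blocked process is short somewhere: delta on res1; bravo on res2; charlie on res2.
A maximal execution: foxtrot, india, hotel — then nothing else fits. Step-by-step check:
  pool = (3, 1, 2)
  foxtrot needs (3, 0, 1) <= (3, 1, 2) -> finishes; pool += (2, 1, 1) = (5, 2, 3)
  india needs (3, 2, 2) <= (5, 2, 3) -> finishes; pool += (1, 3, 2) = (6, 5, 5)
  hotel needs (4, 2, 3) <= (6, 5, 5) -> finishes; pool += (2, 0, 1) = (8, 5, 6)
  delta cannot run: need (3, 6, 2) vs free (8, 5, 6) (insufficient res1)
  bravo cannot run: need (4, 0, 7) vs free (8, 5, 6) (insufficient res2)
  charlie cannot run: need (1, 3, 7) vs free (8, 5, 6) (insufficient res2)
Processes that can never finish: delta, bravo and charlie.
(3) The exact count: 0 of the possible complete orderings are safe sequences.


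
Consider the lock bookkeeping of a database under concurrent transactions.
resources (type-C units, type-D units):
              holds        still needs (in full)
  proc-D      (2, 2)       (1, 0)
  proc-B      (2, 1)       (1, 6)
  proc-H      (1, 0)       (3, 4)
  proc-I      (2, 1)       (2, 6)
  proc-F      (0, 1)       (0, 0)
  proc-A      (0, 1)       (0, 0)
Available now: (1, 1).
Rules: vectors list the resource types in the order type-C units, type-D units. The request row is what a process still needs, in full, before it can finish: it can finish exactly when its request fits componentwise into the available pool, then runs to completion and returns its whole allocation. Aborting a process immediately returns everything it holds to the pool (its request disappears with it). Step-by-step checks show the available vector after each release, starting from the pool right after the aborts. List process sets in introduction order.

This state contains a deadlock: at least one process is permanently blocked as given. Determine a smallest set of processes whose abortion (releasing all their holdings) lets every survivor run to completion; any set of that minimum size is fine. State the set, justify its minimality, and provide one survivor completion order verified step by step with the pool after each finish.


Abort proc-B.
Key observation: proc-I was stuck for good until proc-B gave back (2, 1); in the order shown it finishes at step 5.
No smaller set exists: with zero aborts the deadlock remains.
Survivors finish in the order: proc-A, proc-D, proc-F, proc-H, proc-I. Check, step by step (pool after the aborts first):
  pool = (3, 2)
  proc-A: need (0, 0) fits (3, 2); releases (0, 1), pool now (3, 3)
  proc-D: need (1, 0) fits (3, 3); releases (2, 2), pool now (5, 5)
  proc-F: need (0, 0) fits (5, 5); releases (0, 1), pool now (5, 6)
  proc-H: need (3, 4) fits (5, 6); releases (1, 0), pool now (6, 6)
  proc-I: need (2, 6) fits (6, 6); releases (2, 1), pool now (8, 7)


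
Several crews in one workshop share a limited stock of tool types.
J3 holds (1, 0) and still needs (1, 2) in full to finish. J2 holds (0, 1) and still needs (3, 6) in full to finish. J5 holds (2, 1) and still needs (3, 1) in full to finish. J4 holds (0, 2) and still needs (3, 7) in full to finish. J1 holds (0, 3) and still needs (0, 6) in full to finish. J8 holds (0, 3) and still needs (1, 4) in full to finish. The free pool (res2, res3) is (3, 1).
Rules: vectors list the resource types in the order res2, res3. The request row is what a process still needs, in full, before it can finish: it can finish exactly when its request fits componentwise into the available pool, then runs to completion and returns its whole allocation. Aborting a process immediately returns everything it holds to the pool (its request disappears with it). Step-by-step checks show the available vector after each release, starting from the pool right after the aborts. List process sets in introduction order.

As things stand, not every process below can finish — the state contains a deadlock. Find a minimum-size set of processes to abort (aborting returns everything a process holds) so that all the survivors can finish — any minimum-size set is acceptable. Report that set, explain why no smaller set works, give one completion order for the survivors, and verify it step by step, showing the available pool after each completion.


Abort J4.
Key observation: aborting J4 returns (0, 2), and J8 — hopeless before — runs at step 2 with the returned capacity in the pool.
Why nothing smaller works: aborting no one leaves the state deadlocked as given.
The survivors complete as J5, J8, J1, J2, J3. Step-by-step check (starting from the post-abort pool):
  pool = (3, 3)
  J5 needs (3, 1) <= (3, 3) -> finishes; pool += (2, 1) = (5, 4)
  J8 needs (1, 4) <= (5, 4) -> finishes; pool += (0, 3) = (5, 7)
  J1 needs (0, 6) <= (5, 7) -> finishes; pool += (0, 3) = (5, 10)
  J2 needs (3, 6) <= (5, 10) -> finishes; pool += (0, 1) = (5, 11)
  J3 needs (1, 2) <= (5, 11) -> finishes; pool += (1, 0) = (6, 11)


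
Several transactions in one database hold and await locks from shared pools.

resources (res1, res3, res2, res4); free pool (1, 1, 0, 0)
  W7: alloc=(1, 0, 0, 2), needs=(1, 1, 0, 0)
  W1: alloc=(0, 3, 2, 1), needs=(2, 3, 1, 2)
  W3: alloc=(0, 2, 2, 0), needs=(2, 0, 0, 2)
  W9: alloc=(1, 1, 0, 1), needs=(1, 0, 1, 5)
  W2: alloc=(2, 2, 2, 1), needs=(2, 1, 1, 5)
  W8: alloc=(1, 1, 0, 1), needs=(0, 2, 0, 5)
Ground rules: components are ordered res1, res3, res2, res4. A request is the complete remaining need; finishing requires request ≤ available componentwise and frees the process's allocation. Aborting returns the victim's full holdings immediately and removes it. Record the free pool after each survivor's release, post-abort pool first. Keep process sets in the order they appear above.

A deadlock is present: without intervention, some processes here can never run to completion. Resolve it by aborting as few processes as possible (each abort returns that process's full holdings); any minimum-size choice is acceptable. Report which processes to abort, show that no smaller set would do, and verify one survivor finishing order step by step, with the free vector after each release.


Abort W9 and W8.
Key observation: before aborting W9 and W8, W2 was permanently blocked — no order could ever run it; afterwards it completes at step 4.
No one abort is enough; case by case: W7 alone leaves W9 blocked (short on res4); W1 alone leaves W9 blocked (short on res4); W3 alone leaves W9 blocked (short on res4); W9 alone leaves W2 blocked (short on res4); W2 alone leaves W9 blocked (short on res4); W8 alone leaves W9 blocked (short on res4).
The survivors complete as W3, W7, W1, W2. Step-by-step check (starting from the post-abort pool):
  pool = (3, 3, 0, 2)
  W3 needs (2, 0, 0, 2) <= (3, 3, 0, 2) -> finishes; pool += (0, 2, 2, 0) = (3, 5, 2, 2)
  W7 needs (1, 1, 0, 0) <= (3, 5, 2, 2) -> finishes; pool += (1, 0, 0, 2) = (4, 5, 2, 4)
  W1 needs (2, 3, 1, 2) <= (4, 5, 2, 4) -> finishes; pool += (0, 3, 2, 1) = (4, 8, 4, 5)
  W2 needs (2, 1, 1, 5) <= (4, 8, 4, 5) -> finishes; pool += (2, 2, 2, 1) = (6, 10, 6, 6)


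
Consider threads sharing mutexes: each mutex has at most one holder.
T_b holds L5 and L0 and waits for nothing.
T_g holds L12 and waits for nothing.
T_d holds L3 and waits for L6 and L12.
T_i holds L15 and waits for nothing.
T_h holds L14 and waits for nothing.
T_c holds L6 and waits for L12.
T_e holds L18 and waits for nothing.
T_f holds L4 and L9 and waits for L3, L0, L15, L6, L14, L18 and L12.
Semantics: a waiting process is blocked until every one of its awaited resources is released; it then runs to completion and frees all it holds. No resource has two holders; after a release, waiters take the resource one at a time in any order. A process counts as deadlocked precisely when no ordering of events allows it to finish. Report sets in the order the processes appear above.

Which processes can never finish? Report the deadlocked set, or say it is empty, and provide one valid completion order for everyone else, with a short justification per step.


Nothing here is deadlocked.
Key observation: every chain of waits terminates; starting from the processes that wait on nothing, all the rest unlock in turn.
The rest can finish in the order T_h, T_e, T_b, T_g, T_c, T_d, T_i, T_f.
Check, step by step:
  run T_h (it waits on nothing); releases L14
  run T_e (it waits on nothing); releases L18
  run T_b (it waits on nothing); releases L5 and L0
  run T_g (it waits on nothing); releases L12
  T_c: everything it awaited (L12) is free; runs, freeing L6
  T_d: everything it awaited (L6 and L12) is free; runs, freeing L3
  run T_i (it waits on nothing); releases L15
  T_f: everything it awaited (L3, L0, L15, L6, L14, L18 and L12) is free; runs, freeing L4 and L9


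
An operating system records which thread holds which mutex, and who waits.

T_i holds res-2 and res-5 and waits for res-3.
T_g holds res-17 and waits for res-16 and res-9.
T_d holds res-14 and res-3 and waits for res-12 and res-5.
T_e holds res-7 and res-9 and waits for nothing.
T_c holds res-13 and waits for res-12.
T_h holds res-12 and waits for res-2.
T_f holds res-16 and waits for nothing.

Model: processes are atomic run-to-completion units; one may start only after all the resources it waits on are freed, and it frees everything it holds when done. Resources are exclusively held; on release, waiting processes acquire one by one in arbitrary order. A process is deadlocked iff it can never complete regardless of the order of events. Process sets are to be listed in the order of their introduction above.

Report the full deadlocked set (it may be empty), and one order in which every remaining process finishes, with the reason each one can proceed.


The deadlocked set is T_i, T_d, T_c and T_h.
Key observation: the wait chain closes on itself along T_i -> T_d -> T_i; T_h is caught in further circular waits and T_c waits into the deadlock from upstream.
A valid finishing order for the others: T_e, T_f, T_g.
Walking it through:
  T_e waits on nothing -> runs at once and releases res-7 and res-9
  T_f waits on nothing -> runs at once and releases res-16
  T_g: everything it awaited (res-16 and res-9) is free; runs, freeing res-17


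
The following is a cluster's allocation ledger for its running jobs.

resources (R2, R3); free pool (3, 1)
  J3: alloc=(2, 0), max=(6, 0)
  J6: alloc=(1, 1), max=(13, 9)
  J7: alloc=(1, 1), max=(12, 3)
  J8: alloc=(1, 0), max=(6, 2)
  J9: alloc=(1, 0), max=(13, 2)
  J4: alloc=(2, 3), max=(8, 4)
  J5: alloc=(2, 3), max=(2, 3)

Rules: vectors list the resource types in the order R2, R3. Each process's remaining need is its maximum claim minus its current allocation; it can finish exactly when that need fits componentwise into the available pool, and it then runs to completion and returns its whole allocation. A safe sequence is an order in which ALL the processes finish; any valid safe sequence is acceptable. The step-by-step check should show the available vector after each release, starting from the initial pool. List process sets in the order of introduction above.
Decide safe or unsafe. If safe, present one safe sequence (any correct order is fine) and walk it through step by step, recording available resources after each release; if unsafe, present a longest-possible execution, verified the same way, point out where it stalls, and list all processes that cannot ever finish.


UNSAFE — no complete ordering exists.
Key observation: even finishing J5, J8, J4, J3 leaves just (10, 7) free — too little R2 for any of the remaining processes.
A maximal execution: J5, J8, J4, J3 — then nothing else fits. Verifying each step:
  pool = (3, 1)
  J5 needs (0, 0) <= (3, 1) -> finishes; pool += (2, 3) = (5, 4)
  J8 needs (5, 2) <= (5, 4) -> finishes; pool += (1, 0) = (6, 4)
  J4 needs (6, 1) <= (6, 4) -> finishes; pool += (2, 3) = (8, 7)
  J3 needs (4, 0) <= (8, 7) -> finishes; pool += (2, 0) = (10, 7)
  J6 still needs (12, 8) but only (10, 7) is free — short on R2 and R3
  J7 still needs (11, 2) but only (10, 7) is free — short on R2
  J9 still needs (12, 2) but only (10, 7) is free — short on R2
Permanently blocked: J6, J7 and J9.


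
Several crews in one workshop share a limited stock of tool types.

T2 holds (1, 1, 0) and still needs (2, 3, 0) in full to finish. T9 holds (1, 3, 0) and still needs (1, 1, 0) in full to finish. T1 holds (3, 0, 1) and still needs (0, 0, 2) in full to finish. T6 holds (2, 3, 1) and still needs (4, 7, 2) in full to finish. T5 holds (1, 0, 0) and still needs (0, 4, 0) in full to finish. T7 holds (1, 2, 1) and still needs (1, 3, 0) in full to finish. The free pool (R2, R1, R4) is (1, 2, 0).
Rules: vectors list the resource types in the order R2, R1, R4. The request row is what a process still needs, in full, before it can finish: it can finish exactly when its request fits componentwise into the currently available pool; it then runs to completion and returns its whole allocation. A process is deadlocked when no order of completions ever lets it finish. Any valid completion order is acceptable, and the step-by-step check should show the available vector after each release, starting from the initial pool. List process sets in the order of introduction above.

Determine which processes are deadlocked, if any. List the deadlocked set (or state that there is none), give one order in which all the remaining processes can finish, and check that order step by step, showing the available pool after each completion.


Deadlocked: T1 and T6.
Key observation: after T9, T7, T2, T5 complete, (5, 8, 1) is the best the pool ever gets, yet each leftover process wants more R4.
The rest can finish in the order T9, T7, T2, T5. Step-by-step check:
  pool = (1, 2, 0)
  T9: need (1, 1, 0) fits (1, 2, 0); releases (1, 3, 0), pool now (2, 5, 0)
  T7: need (1, 3, 0) fits (2, 5, 0); releases (1, 2, 1), pool now (3, 7, 1)
  T2: need (2, 3, 0) fits (3, 7, 1); releases (1, 1, 0), pool now (4, 8, 1)
  T5: need (0, 4, 0) fits (4, 8, 1); releases (1, 0, 0), pool now (5, 8, 1)
None of the blocked processes ever fits:
  blocked: T1 wants (0, 0, 2), pool (5, 8, 1) — not enough R4
  blocked: T6 wants (4, 7, 2), pool (5, 8, 1) — not enough R4


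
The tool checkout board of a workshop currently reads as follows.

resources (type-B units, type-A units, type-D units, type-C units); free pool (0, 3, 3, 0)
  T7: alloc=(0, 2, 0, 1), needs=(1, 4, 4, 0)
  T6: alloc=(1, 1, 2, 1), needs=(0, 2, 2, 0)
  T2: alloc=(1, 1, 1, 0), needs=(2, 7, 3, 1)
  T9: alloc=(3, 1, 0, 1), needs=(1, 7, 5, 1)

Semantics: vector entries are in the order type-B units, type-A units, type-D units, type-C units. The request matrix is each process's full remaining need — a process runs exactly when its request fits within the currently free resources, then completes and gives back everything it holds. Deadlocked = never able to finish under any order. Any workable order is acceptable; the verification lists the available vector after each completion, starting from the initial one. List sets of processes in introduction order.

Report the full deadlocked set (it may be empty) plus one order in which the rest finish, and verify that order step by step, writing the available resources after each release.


Deadlocked: T2 and T9.
Key observation: no order helps: past T6, T7, the free pool tops out at (1, 6, 5, 2), below what each blocked process needs in type-A units.
A valid finishing order for the others: T6, T7. Check, step by step:
  pool = (0, 3, 3, 0)
  T6: need (0, 2, 2, 0) fits (0, 3, 3, 0); releases (1, 1, 2, 1), pool now (1, 4, 5, 1)
  T7: need (1, 4, 4, 0) fits (1, 4, 5, 1); releases (0, 2, 0, 1), pool now (1, 6, 5, 2)
None of the blocked processes ever fits:
  T2 cannot run: need (2, 7, 3, 1) vs free (1, 6, 5, 2) (insufficient type-B units and type-A units)
  T9 cannot run: need (1, 7, 5, 1) vs free (1, 6, 5, 2) (insufficient type-A units)


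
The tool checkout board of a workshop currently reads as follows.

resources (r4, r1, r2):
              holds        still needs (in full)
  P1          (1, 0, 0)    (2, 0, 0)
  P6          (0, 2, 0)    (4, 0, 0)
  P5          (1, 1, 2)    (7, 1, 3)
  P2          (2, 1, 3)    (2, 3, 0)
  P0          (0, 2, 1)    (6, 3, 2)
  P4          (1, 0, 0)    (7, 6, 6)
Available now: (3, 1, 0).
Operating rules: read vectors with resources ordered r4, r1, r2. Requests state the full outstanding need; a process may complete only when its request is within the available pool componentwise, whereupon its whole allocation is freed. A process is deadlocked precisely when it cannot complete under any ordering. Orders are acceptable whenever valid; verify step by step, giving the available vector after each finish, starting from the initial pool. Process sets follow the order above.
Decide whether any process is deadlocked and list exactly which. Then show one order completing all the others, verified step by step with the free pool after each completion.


Deadlocked set: P5 and P4.
Key observation: after P1, P6, P2, P0 complete, (6, 6, 4) is the best the pool ever gets, yet each leftover process wants more r4.
One completion order for the rest: P1, P6, P2, P0. Step-by-step check:
  pool = (3, 1, 0)
  run P1 (needs (2, 0, 0), free (3, 1, 0)); after release of (1, 0, 0) the pool is (4, 1, 0)
  run P6 (needs (4, 0, 0), free (4, 1, 0)); after release of (0, 2, 0) the pool is (4, 3, 0)
  run P2 (needs (2, 3, 0), free (4, 3, 0)); after release of (2, 1, 3) the pool is (6, 4, 3)
  run P0 (needs (6, 3, 2), free (6, 4, 3)); after release of (0, 2, 1) the pool is (6, 6, 4)
The blocked processes can never fit:
  P5 still needs (7, 1, 3) but only (6, 6, 4) is free — short on r4
  P4 still needs (7, 6, 6) but only (6, 6, 4) is free — short on r4 and r2


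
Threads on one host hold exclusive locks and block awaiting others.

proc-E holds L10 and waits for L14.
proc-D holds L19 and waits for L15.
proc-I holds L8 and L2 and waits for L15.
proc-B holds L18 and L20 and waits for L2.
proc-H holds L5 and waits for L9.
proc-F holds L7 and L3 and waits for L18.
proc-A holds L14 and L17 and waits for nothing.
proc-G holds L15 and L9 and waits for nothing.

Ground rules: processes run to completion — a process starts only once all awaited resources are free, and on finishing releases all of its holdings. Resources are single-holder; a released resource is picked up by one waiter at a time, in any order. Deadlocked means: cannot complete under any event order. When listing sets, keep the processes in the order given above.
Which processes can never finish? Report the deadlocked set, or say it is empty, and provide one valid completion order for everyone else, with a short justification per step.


Nothing here is deadlocked.
Key observation: the wait relation is loop-free; peeling off processes with no waits unwinds the whole state.
One completion order for the rest: proc-A, proc-E, proc-G, proc-I, proc-D, proc-H, proc-B, proc-F.
Check, step by step:
  proc-A: no waits; runs immediately, freeing L14 and L17
  run proc-E (all its waits — L14 — are resolved); releases L10
  proc-G: no waits; runs immediately, freeing L15 and L9
  run proc-I (all its waits — L15 — are resolved); releases L8 and L2
  run proc-D (all its waits — L15 — are resolved); releases L19
  run proc-H (all its waits — L9 — are resolved); releases L5
  run proc-B (all its waits — L2 — are resolved); releases L18 and L20
  run proc-F (all its waits — L18 — are resolved); releases L7 and L3


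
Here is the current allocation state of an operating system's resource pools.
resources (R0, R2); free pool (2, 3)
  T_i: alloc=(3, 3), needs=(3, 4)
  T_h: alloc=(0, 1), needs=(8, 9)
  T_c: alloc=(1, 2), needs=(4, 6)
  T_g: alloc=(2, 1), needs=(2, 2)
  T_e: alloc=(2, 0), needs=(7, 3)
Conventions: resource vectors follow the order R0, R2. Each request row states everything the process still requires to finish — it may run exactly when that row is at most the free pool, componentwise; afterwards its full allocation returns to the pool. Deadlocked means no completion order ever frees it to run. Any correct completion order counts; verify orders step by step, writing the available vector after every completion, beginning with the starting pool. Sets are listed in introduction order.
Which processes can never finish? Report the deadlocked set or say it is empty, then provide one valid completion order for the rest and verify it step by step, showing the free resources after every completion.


The deadlocked set is empty.
Key observation: beginning at T_g, releases accumulate fast enough that every process eventually fits.
A valid finishing order for the others: T_g, T_i, T_e, T_c, T_h. Step-by-step check:
  pool = (2, 3)
  T_g: need (2, 2) fits (2, 3); releases (2, 1), pool now (4, 4)
  T_i: need (3, 4) fits (4, 4); releases (3, 3), pool now (7, 7)
  T_e: need (7, 3) fits (7, 7); releases (2, 0), pool now (9, 7)
  T_c: need (4, 6) fits (9, 7); releases (1, 2), pool now (10, 9)
  T_h: need (8, 9) fits (10, 9); releases (0, 1), pool now (10, 10)


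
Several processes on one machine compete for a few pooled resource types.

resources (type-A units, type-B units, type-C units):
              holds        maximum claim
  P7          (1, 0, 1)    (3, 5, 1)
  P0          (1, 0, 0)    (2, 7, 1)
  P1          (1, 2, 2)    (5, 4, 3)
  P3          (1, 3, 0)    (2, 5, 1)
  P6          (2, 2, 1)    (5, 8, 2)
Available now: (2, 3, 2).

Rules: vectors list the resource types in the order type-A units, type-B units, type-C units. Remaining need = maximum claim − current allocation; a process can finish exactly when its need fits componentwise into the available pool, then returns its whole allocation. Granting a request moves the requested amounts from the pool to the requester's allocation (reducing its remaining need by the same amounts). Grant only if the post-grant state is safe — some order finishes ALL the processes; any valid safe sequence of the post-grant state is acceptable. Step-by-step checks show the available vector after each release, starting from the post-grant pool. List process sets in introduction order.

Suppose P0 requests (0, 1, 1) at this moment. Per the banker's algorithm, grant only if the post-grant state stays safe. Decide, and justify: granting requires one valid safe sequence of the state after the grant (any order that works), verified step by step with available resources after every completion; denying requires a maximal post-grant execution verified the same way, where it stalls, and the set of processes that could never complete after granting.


GRANT — the state after the grant stays safe, e.g. via P3, P7, P1, P0, P6.
Key observation: the grant leaves (2, 2, 1) free — enough for P3, whose release restarts the cascade.
Step-by-step check of the post-grant state:
  pool = (2, 2, 1)
  P3: need (1, 2, 1) fits (2, 2, 1); releases (1, 3, 0), pool now (3, 5, 1)
  P7: need (2, 5, 0) fits (3, 5, 1); releases (1, 0, 1), pool now (4, 5, 2)
  P1: need (4, 2, 1) fits (4, 5, 2); releases (1, 2, 2), pool now (5, 7, 4)
  P0: need (1, 6, 0) fits (5, 7, 4); releases (1, 1, 1), pool now (6, 8, 5)
  P6: need (3, 6, 1) fits (6, 8, 5); releases (2, 2, 1), pool now (8, 10, 6)


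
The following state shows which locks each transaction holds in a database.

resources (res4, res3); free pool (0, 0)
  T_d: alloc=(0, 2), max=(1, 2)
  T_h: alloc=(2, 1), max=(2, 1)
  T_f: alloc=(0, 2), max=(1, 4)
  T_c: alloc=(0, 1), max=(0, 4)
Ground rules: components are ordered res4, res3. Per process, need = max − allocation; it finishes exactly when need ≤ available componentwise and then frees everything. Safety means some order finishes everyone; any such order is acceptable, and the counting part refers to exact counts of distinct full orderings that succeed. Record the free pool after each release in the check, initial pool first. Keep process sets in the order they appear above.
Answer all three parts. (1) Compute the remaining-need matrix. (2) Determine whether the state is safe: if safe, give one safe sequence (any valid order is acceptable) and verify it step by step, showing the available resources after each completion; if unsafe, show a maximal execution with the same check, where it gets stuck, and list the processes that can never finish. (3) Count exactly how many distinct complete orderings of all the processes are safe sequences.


(1) Remaining need (order res4, res3):
  T_d: (1, 0)
  T_h: (0, 0)
  T_f: (1, 2)
  T_c: (0, 3)
(2) The state is SAFE; one workable sequence: T_h, T_d, T_f, T_c.
Key observation: nothing binds to the last unit here — the tightest requested-resource margin is 1, first seen at T_d ((1, 0) against (2, 1)).
Check, step by step:
  pool = (0, 0)
  T_h: need (0, 0) fits (0, 0); releases (2, 1), pool now (2, 1)
  T_d: need (1, 0) fits (2, 1); releases (0, 2), pool now (2, 3)
  T_f: need (1, 2) fits (2, 3); releases (0, 2), pool now (2, 5)
  T_c: need (0, 3) fits (2, 5); releases (0, 1), pool now (2, 6)
(3) Precisely 2 of the possible complete orderings are safe sequences.
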